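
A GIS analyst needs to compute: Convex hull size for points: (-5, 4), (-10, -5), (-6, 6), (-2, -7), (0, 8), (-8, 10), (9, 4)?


Convex hull vertices (CCW): (-10, -5), (-2, -7), (9, 4), (0, 8), (-8, 10)
Count = 5

5


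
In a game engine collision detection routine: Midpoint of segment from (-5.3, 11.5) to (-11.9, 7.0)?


M = (((-5.3)+(-11.9))/2, (11.5+7)/2)
= (-8.6, 9.25)

(-8.6, 9.25)


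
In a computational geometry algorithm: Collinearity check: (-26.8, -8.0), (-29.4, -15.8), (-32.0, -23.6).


Cross product: ((-29.4)-(-26.8))*((-23.6)-(-8)) - ((-15.8)-(-8))*((-32)-(-26.8))
= 0

Yes, collinear


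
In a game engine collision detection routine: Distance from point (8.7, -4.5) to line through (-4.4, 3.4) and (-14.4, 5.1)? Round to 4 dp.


|cross product| = 56.73
|line direction| = sqrt(102.89) = 10.1435
Distance = 56.73/sqrt(102.89) = 5.5928

5.5928


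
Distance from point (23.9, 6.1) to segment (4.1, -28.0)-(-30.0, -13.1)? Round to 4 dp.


Project P onto AB: t = 0 (clamped to [0,1])
Closest point on segment: (4.1, -28)
Distance: 39.4316

39.4316


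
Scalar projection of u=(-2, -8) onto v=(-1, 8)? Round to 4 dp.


u.v = -62, |v| = sqrt(65) = 8.0623
Scalar projection = u.v / |v| = -62 / sqrt(65) = -7.6902

-7.6902


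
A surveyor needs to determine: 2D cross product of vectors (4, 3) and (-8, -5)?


u x v = u_x*v_y - u_y*v_x = 4*(-5) - 3*(-8)
= (-20) - (-24) = 4

4


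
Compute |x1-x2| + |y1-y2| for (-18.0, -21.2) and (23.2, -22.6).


|(-18)-23.2| + |(-21.2)-(-22.6)| = 41.2 + 1.4 = 42.6

42.6


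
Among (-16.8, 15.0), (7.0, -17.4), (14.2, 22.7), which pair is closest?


d(P0,P1) = 40.202, d(P0,P2) = 31.942, d(P1,P2) = 40.7413
Closest: P0 and P2

Closest pair: (-16.8, 15.0) and (14.2, 22.7), distance = 31.942


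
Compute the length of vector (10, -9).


|u| = sqrt(10^2 + (-9)^2) = sqrt(181) = 13.4536

13.4536


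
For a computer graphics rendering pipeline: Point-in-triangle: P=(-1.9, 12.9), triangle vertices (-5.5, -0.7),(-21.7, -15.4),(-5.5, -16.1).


Cross products: AB x AP = -167.4, BC x BP = 472.32, CA x CP = -55.44
All same sign? no

No, outside


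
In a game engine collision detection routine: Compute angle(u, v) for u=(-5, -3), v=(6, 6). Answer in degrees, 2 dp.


u.v = -48, |u| = sqrt(34) = 5.831, |v| = sqrt(72) = 8.4853
cos(theta) = u.v/(|u||v|) = -48/sqrt(2448) = -0.970143
theta = acos(-0.970143) = 165.96 degrees

165.96 degrees


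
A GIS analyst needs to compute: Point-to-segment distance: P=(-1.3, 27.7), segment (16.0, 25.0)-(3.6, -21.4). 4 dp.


Project P onto AB: t = 0.0387 (clamped to [0,1])
Closest point on segment: (15.5203, 23.2049)
Distance: 17.4106

17.4106


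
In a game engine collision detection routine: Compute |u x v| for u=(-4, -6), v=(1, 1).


|u x v| = |(-4)*1 - (-6)*1|
= |(-4) - (-6)| = 2

2


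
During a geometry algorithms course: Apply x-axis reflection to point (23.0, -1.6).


Reflection over x-axis: (x,y) -> (x,-y)
(23, -1.6) -> (23, 1.6)

(23, 1.6)


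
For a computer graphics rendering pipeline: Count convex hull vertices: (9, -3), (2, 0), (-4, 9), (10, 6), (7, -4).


Convex hull vertices (CCW): (-4, 9), (2, 0), (7, -4), (9, -3), (10, 6)
Count = 5

5


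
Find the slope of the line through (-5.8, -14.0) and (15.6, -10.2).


slope = (y2-y1)/(x2-x1) = ((-10.2)-(-14))/(15.6-(-5.8)) = 3.8/21.4 = 0.1776

0.1776


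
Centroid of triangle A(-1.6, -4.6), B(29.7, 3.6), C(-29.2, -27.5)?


Centroid = ((x_A+x_B+x_C)/3, (y_A+y_B+y_C)/3)
= (((-1.6)+29.7+(-29.2))/3, ((-4.6)+3.6+(-27.5))/3)
= (-0.3667, -9.5)

(-0.3667, -9.5)


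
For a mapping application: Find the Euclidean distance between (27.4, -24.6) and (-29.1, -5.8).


dx=-56.5, dy=18.8
d^2 = (-56.5)^2 + 18.8^2 = 3545.69
d = sqrt(3545.69) = 59.5457

59.5457


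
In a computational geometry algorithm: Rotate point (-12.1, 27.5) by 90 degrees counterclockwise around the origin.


90° CCW: (x,y) -> (-y, x)
(-12.1,27.5) -> (-27.5, -12.1)

(-27.5, -12.1)


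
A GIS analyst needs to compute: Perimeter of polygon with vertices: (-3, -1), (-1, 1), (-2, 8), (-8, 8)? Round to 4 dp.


Sides: (-3, -1)->(-1, 1): sqrt(8) = 2.828427, (-1, 1)->(-2, 8): sqrt(50) = 7.071068, (-2, 8)->(-8, 8): sqrt(36) = 6, (-8, 8)->(-3, -1): sqrt(106) = 10.29563
Sum = 26.195125
Perimeter = 26.1951

26.1951


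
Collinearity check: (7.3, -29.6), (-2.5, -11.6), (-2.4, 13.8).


Cross product: ((-2.5)-7.3)*(13.8-(-29.6)) - ((-11.6)-(-29.6))*((-2.4)-7.3)
= -250.72

No, not collinear


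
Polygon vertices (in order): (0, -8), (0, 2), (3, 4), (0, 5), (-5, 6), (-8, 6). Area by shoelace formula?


Shoelace sum: (0*2 - 0*(-8)) + (0*4 - 3*2) + (3*5 - 0*4) + (0*6 - (-5)*5) + ((-5)*6 - (-8)*6) + ((-8)*(-8) - 0*6)
= 116
Area = |116|/2 = 58

58


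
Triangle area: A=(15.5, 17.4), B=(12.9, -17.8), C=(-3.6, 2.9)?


Area = |x_A(y_B-y_C) + x_B(y_C-y_A) + x_C(y_A-y_B)|/2
= |(-320.85) + (-187.05) + (-126.72)|/2
= 634.62/2 = 317.31

317.31


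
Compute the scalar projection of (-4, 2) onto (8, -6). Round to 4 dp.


u.v = -44, |v| = sqrt(100) = 10
Scalar projection = u.v / |v| = -44 / sqrt(100) = -4.4

-4.4


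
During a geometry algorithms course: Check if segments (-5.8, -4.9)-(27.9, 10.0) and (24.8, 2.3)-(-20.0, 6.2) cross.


Cross products: d1=441.9, d2=-357.05, d3=-213.3, d4=585.65
d1*d2 < 0 and d3*d4 < 0? yes

Yes, they intersect


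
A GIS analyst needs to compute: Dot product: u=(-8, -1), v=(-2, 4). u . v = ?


u . v = u_x*v_x + u_y*v_y = (-8)*(-2) + (-1)*4
= 16 + (-4) = 12

12


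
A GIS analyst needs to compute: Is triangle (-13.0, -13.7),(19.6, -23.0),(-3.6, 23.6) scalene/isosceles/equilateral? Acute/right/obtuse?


Side lengths squared: AB^2=1149.25, BC^2=2709.8, CA^2=1479.65
Sorted: [1149.25, 1479.65, 2709.8]
By sides: Scalene, By angles: Obtuse

Scalene, Obtuse


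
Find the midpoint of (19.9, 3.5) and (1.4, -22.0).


M = ((19.9+1.4)/2, (3.5+(-22))/2)
= (10.65, -9.25)

(10.65, -9.25)


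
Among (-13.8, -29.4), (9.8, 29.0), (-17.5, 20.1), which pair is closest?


d(P0,P1) = 62.9883, d(P0,P2) = 49.6381, d(P1,P2) = 28.7141
Closest: P1 and P2

Closest pair: (9.8, 29.0) and (-17.5, 20.1), distance = 28.7141


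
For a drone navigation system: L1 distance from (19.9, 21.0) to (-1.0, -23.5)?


|19.9-(-1)| + |21-(-23.5)| = 20.9 + 44.5 = 65.4

65.4


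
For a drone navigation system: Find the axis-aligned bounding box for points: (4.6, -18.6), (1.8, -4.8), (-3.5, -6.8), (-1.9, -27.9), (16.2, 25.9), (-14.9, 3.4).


x range: [-14.9, 16.2]
y range: [-27.9, 25.9]
Bounding box: (-14.9,-27.9) to (16.2,25.9)

(-14.9,-27.9) to (16.2,25.9)


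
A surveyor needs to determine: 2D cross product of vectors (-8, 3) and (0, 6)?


u x v = u_x*v_y - u_y*v_x = (-8)*6 - 3*0
= (-48) - 0 = -48

-48


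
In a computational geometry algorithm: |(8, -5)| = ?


|u| = sqrt(8^2 + (-5)^2) = sqrt(89) = 9.434

9.434


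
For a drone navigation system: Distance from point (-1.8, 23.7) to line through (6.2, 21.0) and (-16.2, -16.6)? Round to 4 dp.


|cross product| = 361.28
|line direction| = sqrt(1915.52) = 43.7667
Distance = 361.28/sqrt(1915.52) = 8.2547

8.2547


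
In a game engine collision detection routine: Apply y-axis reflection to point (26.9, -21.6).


Reflection over y-axis: (x,y) -> (-x,y)
(26.9, -21.6) -> (-26.9, -21.6)

(-26.9, -21.6)


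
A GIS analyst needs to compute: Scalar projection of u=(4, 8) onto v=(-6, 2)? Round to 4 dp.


u.v = -8, |v| = sqrt(40) = 6.3246
Scalar projection = u.v / |v| = -8 / sqrt(40) = -1.2649

-1.2649


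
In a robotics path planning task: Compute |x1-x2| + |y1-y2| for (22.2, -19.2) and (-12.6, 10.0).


|22.2-(-12.6)| + |(-19.2)-10| = 34.8 + 29.2 = 64

64


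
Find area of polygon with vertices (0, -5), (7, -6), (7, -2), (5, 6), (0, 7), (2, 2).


Shoelace sum: (0*(-6) - 7*(-5)) + (7*(-2) - 7*(-6)) + (7*6 - 5*(-2)) + (5*7 - 0*6) + (0*2 - 2*7) + (2*(-5) - 0*2)
= 126
Area = |126|/2 = 63

63


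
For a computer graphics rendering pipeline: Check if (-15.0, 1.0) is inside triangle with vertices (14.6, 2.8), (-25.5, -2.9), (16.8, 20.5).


Cross products: AB x AP = -96.54, BC x BP = -80.73, CA x CP = -519.96
All same sign? yes

Yes, inside


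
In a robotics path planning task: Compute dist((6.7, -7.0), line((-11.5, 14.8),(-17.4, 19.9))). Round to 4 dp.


|cross product| = 35.8
|line direction| = sqrt(60.82) = 7.7987
Distance = 35.8/sqrt(60.82) = 4.5905

4.5905


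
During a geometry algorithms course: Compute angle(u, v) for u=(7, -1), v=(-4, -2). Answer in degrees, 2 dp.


u.v = -26, |u| = sqrt(50) = 7.0711, |v| = sqrt(20) = 4.4721
cos(theta) = u.v/(|u||v|) = -26/sqrt(1000) = -0.822192
theta = acos(-0.822192) = 145.3 degrees

145.3 degrees


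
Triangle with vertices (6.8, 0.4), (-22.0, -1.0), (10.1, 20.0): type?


Side lengths squared: AB^2=831.4, BC^2=1471.41, CA^2=395.05
Sorted: [395.05, 831.4, 1471.41]
By sides: Scalene, By angles: Obtuse

Scalene, Obtuse


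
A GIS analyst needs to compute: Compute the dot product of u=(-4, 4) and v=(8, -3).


u . v = u_x*v_x + u_y*v_y = (-4)*8 + 4*(-3)
= (-32) + (-12) = -44

-44


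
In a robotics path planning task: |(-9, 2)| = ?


|u| = sqrt((-9)^2 + 2^2) = sqrt(85) = 9.2195

9.2195


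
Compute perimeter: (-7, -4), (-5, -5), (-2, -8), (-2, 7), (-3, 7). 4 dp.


Sides: (-7, -4)->(-5, -5): sqrt(5) = 2.236068, (-5, -5)->(-2, -8): sqrt(18) = 4.242641, (-2, -8)->(-2, 7): sqrt(225) = 15, (-2, 7)->(-3, 7): sqrt(1) = 1, (-3, 7)->(-7, -4): sqrt(137) = 11.7047
Sum = 34.183409
Perimeter = 34.1834

34.1834


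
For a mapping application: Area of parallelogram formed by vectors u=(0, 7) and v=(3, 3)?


|u x v| = |0*3 - 7*3|
= |0 - 21| = 21

21


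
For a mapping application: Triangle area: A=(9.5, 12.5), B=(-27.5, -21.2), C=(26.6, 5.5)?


Area = |x_A(y_B-y_C) + x_B(y_C-y_A) + x_C(y_A-y_B)|/2
= |(-253.65) + 192.5 + 896.42|/2
= 835.27/2 = 417.635

417.635


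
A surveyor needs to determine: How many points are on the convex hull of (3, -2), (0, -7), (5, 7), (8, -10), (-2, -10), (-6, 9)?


Convex hull vertices (CCW): (-6, 9), (-2, -10), (8, -10), (5, 7)
Count = 4

4


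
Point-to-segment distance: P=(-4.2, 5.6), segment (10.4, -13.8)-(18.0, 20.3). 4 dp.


Project P onto AB: t = 0.4511 (clamped to [0,1])
Closest point on segment: (13.8282, 1.582)
Distance: 18.4706

18.4706


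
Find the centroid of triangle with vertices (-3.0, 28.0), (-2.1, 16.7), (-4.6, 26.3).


Centroid = ((x_A+x_B+x_C)/3, (y_A+y_B+y_C)/3)
= (((-3)+(-2.1)+(-4.6))/3, (28+16.7+26.3)/3)
= (-3.2333, 23.6667)

(-3.2333, 23.6667)


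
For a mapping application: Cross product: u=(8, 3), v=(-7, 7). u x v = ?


u x v = u_x*v_y - u_y*v_x = 8*7 - 3*(-7)
= 56 - (-21) = 77

77


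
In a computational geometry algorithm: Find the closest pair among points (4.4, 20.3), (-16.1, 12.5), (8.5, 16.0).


d(P0,P1) = 21.9338, d(P0,P2) = 5.9414, d(P1,P2) = 24.8477
Closest: P0 and P2

Closest pair: (4.4, 20.3) and (8.5, 16.0), distance = 5.9414


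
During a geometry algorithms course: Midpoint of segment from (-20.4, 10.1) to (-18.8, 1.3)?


M = (((-20.4)+(-18.8))/2, (10.1+1.3)/2)
= (-19.6, 5.7)

(-19.6, 5.7)


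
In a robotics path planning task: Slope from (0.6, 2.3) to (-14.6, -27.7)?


slope = (y2-y1)/(x2-x1) = ((-27.7)-2.3)/((-14.6)-0.6) = (-30)/(-15.2) = 1.9737

1.9737


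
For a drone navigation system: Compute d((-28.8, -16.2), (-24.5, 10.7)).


dx=4.3, dy=26.9
d^2 = 4.3^2 + 26.9^2 = 742.1
d = sqrt(742.1) = 27.2415

27.2415


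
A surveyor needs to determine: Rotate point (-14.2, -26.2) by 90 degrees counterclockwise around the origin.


90° CCW: (x,y) -> (-y, x)
(-14.2,-26.2) -> (26.2, -14.2)

(26.2, -14.2)


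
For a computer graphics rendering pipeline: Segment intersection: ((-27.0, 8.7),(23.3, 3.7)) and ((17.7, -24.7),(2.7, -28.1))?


Cross products: d1=-652.98, d2=-406.96, d3=-1456.52, d4=-1702.54
d1*d2 < 0 and d3*d4 < 0? no

No, they don't intersect


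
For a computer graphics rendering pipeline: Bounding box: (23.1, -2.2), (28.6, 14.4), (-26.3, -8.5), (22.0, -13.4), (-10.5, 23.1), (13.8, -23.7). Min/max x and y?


x range: [-26.3, 28.6]
y range: [-23.7, 23.1]
Bounding box: (-26.3,-23.7) to (28.6,23.1)

(-26.3,-23.7) to (28.6,23.1)


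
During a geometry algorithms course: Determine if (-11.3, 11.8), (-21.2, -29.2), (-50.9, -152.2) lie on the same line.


Cross product: ((-21.2)-(-11.3))*((-152.2)-11.8) - ((-29.2)-11.8)*((-50.9)-(-11.3))
= 0

Yes, collinear


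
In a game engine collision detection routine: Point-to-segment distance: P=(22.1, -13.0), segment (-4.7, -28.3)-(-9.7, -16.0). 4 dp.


Project P onto AB: t = 0.3074 (clamped to [0,1])
Closest point on segment: (-6.237, -24.5191)
Distance: 30.5888

30.5888


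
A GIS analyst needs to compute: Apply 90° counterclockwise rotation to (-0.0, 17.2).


90° CCW: (x,y) -> (-y, x)
(0,17.2) -> (-17.2, 0)

(-17.2, 0)


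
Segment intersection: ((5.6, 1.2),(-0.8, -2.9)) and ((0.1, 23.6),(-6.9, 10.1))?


Cross products: d1=231.05, d2=173.35, d3=-165.91, d4=-108.21
d1*d2 < 0 and d3*d4 < 0? no

No, they don't intersect


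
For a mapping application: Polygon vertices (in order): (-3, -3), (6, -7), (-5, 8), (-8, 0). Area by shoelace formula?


Shoelace sum: ((-3)*(-7) - 6*(-3)) + (6*8 - (-5)*(-7)) + ((-5)*0 - (-8)*8) + ((-8)*(-3) - (-3)*0)
= 140
Area = |140|/2 = 70

70


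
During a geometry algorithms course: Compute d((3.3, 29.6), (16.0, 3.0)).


dx=12.7, dy=-26.6
d^2 = 12.7^2 + (-26.6)^2 = 868.85
d = sqrt(868.85) = 29.4763

29.4763


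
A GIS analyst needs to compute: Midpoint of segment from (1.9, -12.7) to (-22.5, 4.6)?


M = ((1.9+(-22.5))/2, ((-12.7)+4.6)/2)
= (-10.3, -4.05)

(-10.3, -4.05)


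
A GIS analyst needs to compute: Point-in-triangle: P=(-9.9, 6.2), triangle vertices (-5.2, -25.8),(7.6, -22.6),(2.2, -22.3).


Cross products: AB x AP = 424.64, BC x BP = -150.27, CA x CP = -253.25
All same sign? no

No, outside


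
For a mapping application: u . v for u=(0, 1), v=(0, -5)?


u . v = u_x*v_x + u_y*v_y = 0*0 + 1*(-5)
= 0 + (-5) = -5

-5


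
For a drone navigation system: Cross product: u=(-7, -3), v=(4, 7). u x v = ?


u x v = u_x*v_y - u_y*v_x = (-7)*7 - (-3)*4
= (-49) - (-12) = -37

-37


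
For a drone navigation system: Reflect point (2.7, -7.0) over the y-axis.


Reflection over y-axis: (x,y) -> (-x,y)
(2.7, -7) -> (-2.7, -7)

(-2.7, -7)


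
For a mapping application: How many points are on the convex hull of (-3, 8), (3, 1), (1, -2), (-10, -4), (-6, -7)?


Convex hull vertices (CCW): (-10, -4), (-6, -7), (1, -2), (3, 1), (-3, 8)
Count = 5

5


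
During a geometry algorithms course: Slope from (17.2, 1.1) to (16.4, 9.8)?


slope = (y2-y1)/(x2-x1) = (9.8-1.1)/(16.4-17.2) = 8.7/(-0.8) = -10.875

-10.875


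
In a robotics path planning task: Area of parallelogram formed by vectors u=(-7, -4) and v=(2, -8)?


|u x v| = |(-7)*(-8) - (-4)*2|
= |56 - (-8)| = 64

64


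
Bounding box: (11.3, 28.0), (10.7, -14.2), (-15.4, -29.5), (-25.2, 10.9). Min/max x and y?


x range: [-25.2, 11.3]
y range: [-29.5, 28]
Bounding box: (-25.2,-29.5) to (11.3,28)

(-25.2,-29.5) to (11.3,28)


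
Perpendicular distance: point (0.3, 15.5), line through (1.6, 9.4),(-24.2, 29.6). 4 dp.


|cross product| = 131.12
|line direction| = sqrt(1073.68) = 32.7671
Distance = 131.12/sqrt(1073.68) = 4.0016

4.0016


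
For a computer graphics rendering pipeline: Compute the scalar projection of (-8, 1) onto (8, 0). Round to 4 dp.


u.v = -64, |v| = sqrt(64) = 8
Scalar projection = u.v / |v| = -64 / sqrt(64) = -8

-8


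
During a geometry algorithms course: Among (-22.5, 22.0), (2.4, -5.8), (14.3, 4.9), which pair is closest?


d(P0,P1) = 37.3209, d(P0,P2) = 40.5789, d(P1,P2) = 16.0031
Closest: P1 and P2

Closest pair: (2.4, -5.8) and (14.3, 4.9), distance = 16.0031


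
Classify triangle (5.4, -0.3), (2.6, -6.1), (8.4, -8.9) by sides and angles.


Side lengths squared: AB^2=41.48, BC^2=41.48, CA^2=82.96
Sorted: [41.48, 41.48, 82.96]
By sides: Isosceles, By angles: Right

Isosceles, Right


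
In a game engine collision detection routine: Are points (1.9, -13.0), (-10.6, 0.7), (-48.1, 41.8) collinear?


Cross product: ((-10.6)-1.9)*(41.8-(-13)) - (0.7-(-13))*((-48.1)-1.9)
= 0

Yes, collinear


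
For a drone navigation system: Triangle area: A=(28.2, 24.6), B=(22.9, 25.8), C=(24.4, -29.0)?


Area = |x_A(y_B-y_C) + x_B(y_C-y_A) + x_C(y_A-y_B)|/2
= |1545.36 + (-1227.44) + (-29.28)|/2
= 288.64/2 = 144.32

144.32


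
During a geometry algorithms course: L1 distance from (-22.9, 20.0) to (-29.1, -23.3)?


|(-22.9)-(-29.1)| + |20-(-23.3)| = 6.2 + 43.3 = 49.5

49.5


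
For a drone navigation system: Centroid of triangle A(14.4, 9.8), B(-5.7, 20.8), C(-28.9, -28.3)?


Centroid = ((x_A+x_B+x_C)/3, (y_A+y_B+y_C)/3)
= ((14.4+(-5.7)+(-28.9))/3, (9.8+20.8+(-28.3))/3)
= (-6.7333, 0.7667)

(-6.7333, 0.7667)


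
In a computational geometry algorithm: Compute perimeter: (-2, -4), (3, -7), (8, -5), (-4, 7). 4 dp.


Sides: (-2, -4)->(3, -7): sqrt(34) = 5.830952, (3, -7)->(8, -5): sqrt(29) = 5.385165, (8, -5)->(-4, 7): sqrt(288) = 16.970563, (-4, 7)->(-2, -4): sqrt(125) = 11.18034
Sum = 39.36702
Perimeter = 39.367

39.367


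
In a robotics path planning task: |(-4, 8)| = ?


|u| = sqrt((-4)^2 + 8^2) = sqrt(80) = 8.9443

8.9443


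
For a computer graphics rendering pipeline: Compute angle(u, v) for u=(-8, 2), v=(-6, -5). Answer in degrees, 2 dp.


u.v = 38, |u| = sqrt(68) = 8.2462, |v| = sqrt(61) = 7.8102
cos(theta) = u.v/(|u||v|) = 38/sqrt(4148) = 0.590017
theta = acos(0.590017) = 53.84 degrees

53.84 degrees


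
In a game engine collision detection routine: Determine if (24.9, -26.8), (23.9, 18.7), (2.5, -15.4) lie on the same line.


Cross product: (23.9-24.9)*((-15.4)-(-26.8)) - (18.7-(-26.8))*(2.5-24.9)
= 1007.8

No, not collinear


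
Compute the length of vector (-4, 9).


|u| = sqrt((-4)^2 + 9^2) = sqrt(97) = 9.8489

9.8489


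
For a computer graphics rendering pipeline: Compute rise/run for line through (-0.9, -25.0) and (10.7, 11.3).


slope = (y2-y1)/(x2-x1) = (11.3-(-25))/(10.7-(-0.9)) = 36.3/11.6 = 3.1293

3.1293


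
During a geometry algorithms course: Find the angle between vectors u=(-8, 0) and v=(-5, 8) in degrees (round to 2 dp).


u.v = 40, |u| = sqrt(64) = 8, |v| = sqrt(89) = 9.434
cos(theta) = u.v/(|u||v|) = 40/sqrt(5696) = 0.529999
theta = acos(0.529999) = 57.99 degrees

57.99 degrees


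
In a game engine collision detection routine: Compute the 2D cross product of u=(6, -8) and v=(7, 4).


u x v = u_x*v_y - u_y*v_x = 6*4 - (-8)*7
= 24 - (-56) = 80

80


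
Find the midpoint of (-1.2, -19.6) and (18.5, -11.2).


M = (((-1.2)+18.5)/2, ((-19.6)+(-11.2))/2)
= (8.65, -15.4)

(8.65, -15.4)


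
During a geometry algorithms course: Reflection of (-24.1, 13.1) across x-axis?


Reflection over x-axis: (x,y) -> (x,-y)
(-24.1, 13.1) -> (-24.1, -13.1)

(-24.1, -13.1)


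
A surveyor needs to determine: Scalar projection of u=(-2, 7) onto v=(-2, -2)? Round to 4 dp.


u.v = -10, |v| = sqrt(8) = 2.8284
Scalar projection = u.v / |v| = -10 / sqrt(8) = -3.5355

-3.5355


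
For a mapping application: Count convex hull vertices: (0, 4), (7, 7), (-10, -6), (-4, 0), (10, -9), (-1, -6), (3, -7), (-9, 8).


Convex hull vertices (CCW): (-10, -6), (10, -9), (7, 7), (-9, 8)
Count = 4

4


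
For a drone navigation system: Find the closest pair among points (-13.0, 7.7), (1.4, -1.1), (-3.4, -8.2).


d(P0,P1) = 16.876, d(P0,P2) = 18.5734, d(P1,P2) = 8.5703
Closest: P1 and P2

Closest pair: (1.4, -1.1) and (-3.4, -8.2), distance = 8.5703


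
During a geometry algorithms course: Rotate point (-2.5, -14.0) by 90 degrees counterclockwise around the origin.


90° CCW: (x,y) -> (-y, x)
(-2.5,-14) -> (14, -2.5)

(14, -2.5)


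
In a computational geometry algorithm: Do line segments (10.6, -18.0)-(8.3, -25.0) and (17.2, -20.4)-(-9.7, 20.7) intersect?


Cross products: d1=206.7, d2=489.53, d3=51.72, d4=-231.11
d1*d2 < 0 and d3*d4 < 0? no

No, they don't intersect


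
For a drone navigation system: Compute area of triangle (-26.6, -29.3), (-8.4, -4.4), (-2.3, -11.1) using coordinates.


Area = |x_A(y_B-y_C) + x_B(y_C-y_A) + x_C(y_A-y_B)|/2
= |(-178.22) + (-152.88) + 57.27|/2
= 273.83/2 = 136.915

136.915


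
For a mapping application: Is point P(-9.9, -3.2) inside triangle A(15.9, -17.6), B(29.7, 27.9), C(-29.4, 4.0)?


Cross products: AB x AP = 1372.62, BC x BP = 891.57, CA x CP = 95.04
All same sign? yes

Yes, inside


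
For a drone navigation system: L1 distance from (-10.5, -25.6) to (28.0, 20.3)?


|(-10.5)-28| + |(-25.6)-20.3| = 38.5 + 45.9 = 84.4

84.4


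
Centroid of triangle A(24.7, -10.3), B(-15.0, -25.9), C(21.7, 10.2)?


Centroid = ((x_A+x_B+x_C)/3, (y_A+y_B+y_C)/3)
= ((24.7+(-15)+21.7)/3, ((-10.3)+(-25.9)+10.2)/3)
= (10.4667, -8.6667)

(10.4667, -8.6667)


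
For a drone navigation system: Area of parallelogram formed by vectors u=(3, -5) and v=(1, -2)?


|u x v| = |3*(-2) - (-5)*1|
= |(-6) - (-5)| = 1

1


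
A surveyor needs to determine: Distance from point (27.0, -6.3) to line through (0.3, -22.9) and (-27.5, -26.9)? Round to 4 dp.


|cross product| = 354.68
|line direction| = sqrt(788.84) = 28.0863
Distance = 354.68/sqrt(788.84) = 12.6282

12.6282


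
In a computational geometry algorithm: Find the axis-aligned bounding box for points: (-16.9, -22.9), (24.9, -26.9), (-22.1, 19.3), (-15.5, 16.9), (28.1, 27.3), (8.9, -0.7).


x range: [-22.1, 28.1]
y range: [-26.9, 27.3]
Bounding box: (-22.1,-26.9) to (28.1,27.3)

(-22.1,-26.9) to (28.1,27.3)


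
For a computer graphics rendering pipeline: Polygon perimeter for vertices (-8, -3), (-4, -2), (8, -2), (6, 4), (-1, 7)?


Sides: (-8, -3)->(-4, -2): sqrt(17) = 4.123106, (-4, -2)->(8, -2): sqrt(144) = 12, (8, -2)->(6, 4): sqrt(40) = 6.324555, (6, 4)->(-1, 7): sqrt(58) = 7.615773, (-1, 7)->(-8, -3): sqrt(149) = 12.206556
Sum = 42.26999
Perimeter = 42.27

42.27


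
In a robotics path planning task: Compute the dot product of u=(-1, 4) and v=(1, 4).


u . v = u_x*v_x + u_y*v_y = (-1)*1 + 4*4
= (-1) + 16 = 15

15


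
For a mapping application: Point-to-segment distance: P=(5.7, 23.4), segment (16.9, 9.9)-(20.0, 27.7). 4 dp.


Project P onto AB: t = 0.6297 (clamped to [0,1])
Closest point on segment: (18.8522, 21.1094)
Distance: 13.3502

13.3502


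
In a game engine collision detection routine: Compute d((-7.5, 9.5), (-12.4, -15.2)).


dx=-4.9, dy=-24.7
d^2 = (-4.9)^2 + (-24.7)^2 = 634.1
d = sqrt(634.1) = 25.1813

25.1813


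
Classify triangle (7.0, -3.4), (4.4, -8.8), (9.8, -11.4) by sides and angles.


Side lengths squared: AB^2=35.92, BC^2=35.92, CA^2=71.84
Sorted: [35.92, 35.92, 71.84]
By sides: Isosceles, By angles: Right

Isosceles, Right


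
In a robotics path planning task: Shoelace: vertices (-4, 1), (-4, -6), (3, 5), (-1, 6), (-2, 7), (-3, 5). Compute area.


Shoelace sum: ((-4)*(-6) - (-4)*1) + ((-4)*5 - 3*(-6)) + (3*6 - (-1)*5) + ((-1)*7 - (-2)*6) + ((-2)*5 - (-3)*7) + ((-3)*1 - (-4)*5)
= 82
Area = |82|/2 = 41

41


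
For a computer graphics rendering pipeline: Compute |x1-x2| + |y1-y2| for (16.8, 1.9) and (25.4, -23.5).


|16.8-25.4| + |1.9-(-23.5)| = 8.6 + 25.4 = 34

34


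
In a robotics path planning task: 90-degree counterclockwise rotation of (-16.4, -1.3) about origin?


90° CCW: (x,y) -> (-y, x)
(-16.4,-1.3) -> (1.3, -16.4)

(1.3, -16.4)


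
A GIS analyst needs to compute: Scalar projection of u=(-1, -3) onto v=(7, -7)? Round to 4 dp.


u.v = 14, |v| = sqrt(98) = 9.8995
Scalar projection = u.v / |v| = 14 / sqrt(98) = 1.4142

1.4142


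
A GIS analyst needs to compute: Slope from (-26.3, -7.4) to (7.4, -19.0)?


slope = (y2-y1)/(x2-x1) = ((-19)-(-7.4))/(7.4-(-26.3)) = (-11.6)/33.7 = -0.3442

-0.3442


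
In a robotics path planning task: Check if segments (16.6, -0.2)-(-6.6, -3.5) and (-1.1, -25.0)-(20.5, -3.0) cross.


Cross products: d1=146.28, d2=585.4, d3=516.95, d4=77.83
d1*d2 < 0 and d3*d4 < 0? no

No, they don't intersect


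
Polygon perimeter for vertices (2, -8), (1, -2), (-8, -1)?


Sides: (2, -8)->(1, -2): sqrt(37) = 6.082763, (1, -2)->(-8, -1): sqrt(82) = 9.055385, (-8, -1)->(2, -8): sqrt(149) = 12.206556
Sum = 27.344704
Perimeter = 27.3447

27.3447


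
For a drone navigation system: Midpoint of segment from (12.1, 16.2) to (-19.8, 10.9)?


M = ((12.1+(-19.8))/2, (16.2+10.9)/2)
= (-3.85, 13.55)

(-3.85, 13.55)


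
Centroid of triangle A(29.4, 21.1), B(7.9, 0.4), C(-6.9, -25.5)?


Centroid = ((x_A+x_B+x_C)/3, (y_A+y_B+y_C)/3)
= ((29.4+7.9+(-6.9))/3, (21.1+0.4+(-25.5))/3)
= (10.1333, -1.3333)

(10.1333, -1.3333)


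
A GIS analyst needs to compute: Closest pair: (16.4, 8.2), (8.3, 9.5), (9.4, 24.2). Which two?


d(P0,P1) = 8.2037, d(P0,P2) = 17.4642, d(P1,P2) = 14.7411
Closest: P0 and P1

Closest pair: (16.4, 8.2) and (8.3, 9.5), distance = 8.2037


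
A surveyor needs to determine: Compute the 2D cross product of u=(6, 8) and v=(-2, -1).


u x v = u_x*v_y - u_y*v_x = 6*(-1) - 8*(-2)
= (-6) - (-16) = 10

10


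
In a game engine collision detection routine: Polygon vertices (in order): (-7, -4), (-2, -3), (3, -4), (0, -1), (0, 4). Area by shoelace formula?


Shoelace sum: ((-7)*(-3) - (-2)*(-4)) + ((-2)*(-4) - 3*(-3)) + (3*(-1) - 0*(-4)) + (0*4 - 0*(-1)) + (0*(-4) - (-7)*4)
= 55
Area = |55|/2 = 27.5

27.5


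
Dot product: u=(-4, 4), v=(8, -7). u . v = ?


u . v = u_x*v_x + u_y*v_y = (-4)*8 + 4*(-7)
= (-32) + (-28) = -60

-60


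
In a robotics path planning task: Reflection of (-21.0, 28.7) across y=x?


Reflection over y=x: (x,y) -> (y,x)
(-21, 28.7) -> (28.7, -21)

(28.7, -21)


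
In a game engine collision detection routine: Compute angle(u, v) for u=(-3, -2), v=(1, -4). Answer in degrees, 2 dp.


u.v = 5, |u| = sqrt(13) = 3.6056, |v| = sqrt(17) = 4.1231
cos(theta) = u.v/(|u||v|) = 5/sqrt(221) = 0.336336
theta = acos(0.336336) = 70.35 degrees

70.35 degrees


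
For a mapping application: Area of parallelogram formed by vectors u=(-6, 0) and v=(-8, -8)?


|u x v| = |(-6)*(-8) - 0*(-8)|
= |48 - 0| = 48

48


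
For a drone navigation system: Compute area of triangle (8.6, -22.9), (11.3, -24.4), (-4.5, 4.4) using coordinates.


Area = |x_A(y_B-y_C) + x_B(y_C-y_A) + x_C(y_A-y_B)|/2
= |(-247.68) + 308.49 + (-6.75)|/2
= 54.06/2 = 27.03

27.03


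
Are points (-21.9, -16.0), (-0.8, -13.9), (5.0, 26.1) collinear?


Cross product: ((-0.8)-(-21.9))*(26.1-(-16)) - ((-13.9)-(-16))*(5-(-21.9))
= 831.82

No, not collinear


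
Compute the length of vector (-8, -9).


|u| = sqrt((-8)^2 + (-9)^2) = sqrt(145) = 12.0416

12.0416


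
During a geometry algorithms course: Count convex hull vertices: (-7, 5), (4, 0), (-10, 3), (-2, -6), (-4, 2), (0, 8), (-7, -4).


Convex hull vertices (CCW): (-10, 3), (-7, -4), (-2, -6), (4, 0), (0, 8), (-7, 5)
Count = 6

6


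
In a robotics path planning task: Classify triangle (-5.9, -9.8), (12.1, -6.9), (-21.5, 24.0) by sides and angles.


Side lengths squared: AB^2=332.41, BC^2=2083.77, CA^2=1385.8
Sorted: [332.41, 1385.8, 2083.77]
By sides: Scalene, By angles: Obtuse

Scalene, Obtuse


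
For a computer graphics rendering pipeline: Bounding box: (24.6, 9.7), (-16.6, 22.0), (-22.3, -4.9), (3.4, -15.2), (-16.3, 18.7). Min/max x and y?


x range: [-22.3, 24.6]
y range: [-15.2, 22]
Bounding box: (-22.3,-15.2) to (24.6,22)

(-22.3,-15.2) to (24.6,22)


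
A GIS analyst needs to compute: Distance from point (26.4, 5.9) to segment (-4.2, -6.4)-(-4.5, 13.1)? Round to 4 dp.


Project P onto AB: t = 0.6065 (clamped to [0,1])
Closest point on segment: (-4.3819, 5.4264)
Distance: 30.7856

30.7856


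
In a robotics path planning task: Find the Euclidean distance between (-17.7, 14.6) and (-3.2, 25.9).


dx=14.5, dy=11.3
d^2 = 14.5^2 + 11.3^2 = 337.94
d = sqrt(337.94) = 18.3831

18.3831


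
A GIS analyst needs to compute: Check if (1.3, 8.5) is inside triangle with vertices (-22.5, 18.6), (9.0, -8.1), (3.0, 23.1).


Cross products: AB x AP = 317.31, BC x BP = 140.64, CA x CP = 364.65
All same sign? yes

Yes, inside


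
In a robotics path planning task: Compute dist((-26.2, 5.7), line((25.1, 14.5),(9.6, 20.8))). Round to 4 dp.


|cross product| = 459.59
|line direction| = sqrt(279.94) = 16.7314
Distance = 459.59/sqrt(279.94) = 27.4687

27.4687


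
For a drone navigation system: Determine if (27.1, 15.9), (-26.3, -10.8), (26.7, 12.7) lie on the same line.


Cross product: ((-26.3)-27.1)*(12.7-15.9) - ((-10.8)-15.9)*(26.7-27.1)
= 160.2

No, not collinear


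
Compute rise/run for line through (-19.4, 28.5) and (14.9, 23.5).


slope = (y2-y1)/(x2-x1) = (23.5-28.5)/(14.9-(-19.4)) = (-5)/34.3 = -0.1458

-0.1458


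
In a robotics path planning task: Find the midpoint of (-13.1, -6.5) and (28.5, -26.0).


M = (((-13.1)+28.5)/2, ((-6.5)+(-26))/2)
= (7.7, -16.25)

(7.7, -16.25)


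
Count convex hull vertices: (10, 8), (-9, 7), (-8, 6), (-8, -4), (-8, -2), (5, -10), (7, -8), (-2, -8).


Convex hull vertices (CCW): (-9, 7), (-8, -4), (-2, -8), (5, -10), (7, -8), (10, 8)
Count = 6

6


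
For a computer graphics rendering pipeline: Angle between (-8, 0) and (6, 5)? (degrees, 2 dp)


u.v = -48, |u| = sqrt(64) = 8, |v| = sqrt(61) = 7.8102
cos(theta) = u.v/(|u||v|) = -48/sqrt(3904) = -0.768221
theta = acos(-0.768221) = 140.19 degrees

140.19 degrees


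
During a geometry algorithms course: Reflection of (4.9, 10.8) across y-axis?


Reflection over y-axis: (x,y) -> (-x,y)
(4.9, 10.8) -> (-4.9, 10.8)

(-4.9, 10.8)


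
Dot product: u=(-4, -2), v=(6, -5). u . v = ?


u . v = u_x*v_x + u_y*v_y = (-4)*6 + (-2)*(-5)
= (-24) + 10 = -14

-14


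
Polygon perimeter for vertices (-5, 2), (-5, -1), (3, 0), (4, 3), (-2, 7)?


Sides: (-5, 2)->(-5, -1): sqrt(9) = 3, (-5, -1)->(3, 0): sqrt(65) = 8.062258, (3, 0)->(4, 3): sqrt(10) = 3.162278, (4, 3)->(-2, 7): sqrt(52) = 7.211103, (-2, 7)->(-5, 2): sqrt(34) = 5.830952
Sum = 27.266591
Perimeter = 27.2666

27.2666


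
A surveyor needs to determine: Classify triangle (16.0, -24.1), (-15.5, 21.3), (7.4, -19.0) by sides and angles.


Side lengths squared: AB^2=3053.41, BC^2=2148.5, CA^2=99.97
Sorted: [99.97, 2148.5, 3053.41]
By sides: Scalene, By angles: Obtuse

Scalene, Obtuse


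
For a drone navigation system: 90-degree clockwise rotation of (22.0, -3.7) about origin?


90° CW: (x,y) -> (y, -x)
(22,-3.7) -> (-3.7, -22)

(-3.7, -22)


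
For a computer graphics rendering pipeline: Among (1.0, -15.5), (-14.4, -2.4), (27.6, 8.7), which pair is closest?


d(P0,P1) = 20.2181, d(P0,P2) = 35.9611, d(P1,P2) = 43.442
Closest: P0 and P1

Closest pair: (1.0, -15.5) and (-14.4, -2.4), distance = 20.2181


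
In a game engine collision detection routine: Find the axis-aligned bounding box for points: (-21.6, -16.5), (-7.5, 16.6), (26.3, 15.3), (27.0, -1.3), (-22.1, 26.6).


x range: [-22.1, 27]
y range: [-16.5, 26.6]
Bounding box: (-22.1,-16.5) to (27,26.6)

(-22.1,-16.5) to (27,26.6)


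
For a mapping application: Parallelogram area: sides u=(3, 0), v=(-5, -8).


|u x v| = |3*(-8) - 0*(-5)|
= |(-24) - 0| = 24

24


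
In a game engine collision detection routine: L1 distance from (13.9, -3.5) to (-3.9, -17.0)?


|13.9-(-3.9)| + |(-3.5)-(-17)| = 17.8 + 13.5 = 31.3

31.3


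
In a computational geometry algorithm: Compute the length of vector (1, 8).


|u| = sqrt(1^2 + 8^2) = sqrt(65) = 8.0623

8.0623


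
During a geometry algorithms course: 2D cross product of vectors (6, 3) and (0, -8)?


u x v = u_x*v_y - u_y*v_x = 6*(-8) - 3*0
= (-48) - 0 = -48

-48


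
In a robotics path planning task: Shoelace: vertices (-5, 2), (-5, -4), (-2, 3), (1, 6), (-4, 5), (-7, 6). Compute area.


Shoelace sum: ((-5)*(-4) - (-5)*2) + ((-5)*3 - (-2)*(-4)) + ((-2)*6 - 1*3) + (1*5 - (-4)*6) + ((-4)*6 - (-7)*5) + ((-7)*2 - (-5)*6)
= 48
Area = |48|/2 = 24

24


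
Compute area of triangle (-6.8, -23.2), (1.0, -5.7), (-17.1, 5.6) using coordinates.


Area = |x_A(y_B-y_C) + x_B(y_C-y_A) + x_C(y_A-y_B)|/2
= |76.84 + 28.8 + 299.25|/2
= 404.89/2 = 202.445

202.445


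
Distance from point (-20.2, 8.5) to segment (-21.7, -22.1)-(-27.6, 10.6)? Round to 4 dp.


Project P onto AB: t = 0.8983 (clamped to [0,1])
Closest point on segment: (-26.9997, 7.2731)
Distance: 6.9095

6.9095


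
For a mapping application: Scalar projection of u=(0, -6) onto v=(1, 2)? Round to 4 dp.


u.v = -12, |v| = sqrt(5) = 2.2361
Scalar projection = u.v / |v| = -12 / sqrt(5) = -5.3666

-5.3666


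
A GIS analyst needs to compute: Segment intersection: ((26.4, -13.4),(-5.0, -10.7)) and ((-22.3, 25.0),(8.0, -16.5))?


Cross products: d1=857.53, d2=-363.76, d3=-1074.27, d4=147.02
d1*d2 < 0 and d3*d4 < 0? yes

Yes, they intersect


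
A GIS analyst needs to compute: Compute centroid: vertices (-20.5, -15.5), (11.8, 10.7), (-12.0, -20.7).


Centroid = ((x_A+x_B+x_C)/3, (y_A+y_B+y_C)/3)
= (((-20.5)+11.8+(-12))/3, ((-15.5)+10.7+(-20.7))/3)
= (-6.9, -8.5)

(-6.9, -8.5)


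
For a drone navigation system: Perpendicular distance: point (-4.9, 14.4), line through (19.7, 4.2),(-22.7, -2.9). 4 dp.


|cross product| = 607.14
|line direction| = sqrt(1848.17) = 42.9903
Distance = 607.14/sqrt(1848.17) = 14.1227

14.1227


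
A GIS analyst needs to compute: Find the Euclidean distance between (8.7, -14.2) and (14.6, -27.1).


dx=5.9, dy=-12.9
d^2 = 5.9^2 + (-12.9)^2 = 201.22
d = sqrt(201.22) = 14.1852

14.1852


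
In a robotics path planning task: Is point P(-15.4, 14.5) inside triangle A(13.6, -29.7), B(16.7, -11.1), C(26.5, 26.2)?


Cross products: AB x AP = 676.42, BC x BP = 1448.21, CA x CP = -2191.28
All same sign? no

No, outside


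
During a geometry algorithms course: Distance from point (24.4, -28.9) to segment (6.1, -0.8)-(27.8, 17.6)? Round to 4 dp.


Project P onto AB: t = 0 (clamped to [0,1])
Closest point on segment: (6.1, -0.8)
Distance: 33.5336

33.5336


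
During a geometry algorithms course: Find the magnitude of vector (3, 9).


|u| = sqrt(3^2 + 9^2) = sqrt(90) = 9.4868

9.4868


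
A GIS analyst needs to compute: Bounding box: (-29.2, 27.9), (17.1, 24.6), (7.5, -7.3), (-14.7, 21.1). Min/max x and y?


x range: [-29.2, 17.1]
y range: [-7.3, 27.9]
Bounding box: (-29.2,-7.3) to (17.1,27.9)

(-29.2,-7.3) to (17.1,27.9)


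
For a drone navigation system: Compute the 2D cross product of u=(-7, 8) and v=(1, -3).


u x v = u_x*v_y - u_y*v_x = (-7)*(-3) - 8*1
= 21 - 8 = 13

13


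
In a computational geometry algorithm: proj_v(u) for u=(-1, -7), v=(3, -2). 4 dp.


u.v = 11, |v| = sqrt(13) = 3.6056
Scalar projection = u.v / |v| = 11 / sqrt(13) = 3.0509

3.0509


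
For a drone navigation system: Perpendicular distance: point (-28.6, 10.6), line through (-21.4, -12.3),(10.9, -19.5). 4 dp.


|cross product| = 687.83
|line direction| = sqrt(1095.13) = 33.0927
Distance = 687.83/sqrt(1095.13) = 20.7849

20.7849


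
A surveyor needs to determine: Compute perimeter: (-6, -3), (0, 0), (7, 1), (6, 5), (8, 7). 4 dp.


Sides: (-6, -3)->(0, 0): sqrt(45) = 6.708204, (0, 0)->(7, 1): sqrt(50) = 7.071068, (7, 1)->(6, 5): sqrt(17) = 4.123106, (6, 5)->(8, 7): sqrt(8) = 2.828427, (8, 7)->(-6, -3): sqrt(296) = 17.204651
Sum = 37.935456
Perimeter = 37.9355

37.9355


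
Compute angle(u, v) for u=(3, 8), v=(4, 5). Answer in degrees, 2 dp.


u.v = 52, |u| = sqrt(73) = 8.544, |v| = sqrt(41) = 6.4031
cos(theta) = u.v/(|u||v|) = 52/sqrt(2993) = 0.950495
theta = acos(0.950495) = 18.1 degrees

18.1 degrees


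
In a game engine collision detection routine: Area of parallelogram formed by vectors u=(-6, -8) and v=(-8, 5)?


|u x v| = |(-6)*5 - (-8)*(-8)|
= |(-30) - 64| = 94

94


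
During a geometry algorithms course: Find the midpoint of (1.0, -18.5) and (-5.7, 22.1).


M = ((1+(-5.7))/2, ((-18.5)+22.1)/2)
= (-2.35, 1.8)

(-2.35, 1.8)


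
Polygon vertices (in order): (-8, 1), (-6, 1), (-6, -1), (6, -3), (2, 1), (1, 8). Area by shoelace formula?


Shoelace sum: ((-8)*1 - (-6)*1) + ((-6)*(-1) - (-6)*1) + ((-6)*(-3) - 6*(-1)) + (6*1 - 2*(-3)) + (2*8 - 1*1) + (1*1 - (-8)*8)
= 126
Area = |126|/2 = 63

63


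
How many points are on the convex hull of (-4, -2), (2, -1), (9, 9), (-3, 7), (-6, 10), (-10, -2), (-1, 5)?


Convex hull vertices (CCW): (-10, -2), (-4, -2), (2, -1), (9, 9), (-6, 10)
Count = 5

5


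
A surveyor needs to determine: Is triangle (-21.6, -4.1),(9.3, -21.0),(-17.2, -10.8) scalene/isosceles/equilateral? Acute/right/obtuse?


Side lengths squared: AB^2=1240.42, BC^2=806.29, CA^2=64.25
Sorted: [64.25, 806.29, 1240.42]
By sides: Scalene, By angles: Obtuse

Scalene, Obtuse


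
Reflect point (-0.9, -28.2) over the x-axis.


Reflection over x-axis: (x,y) -> (x,-y)
(-0.9, -28.2) -> (-0.9, 28.2)

(-0.9, 28.2)


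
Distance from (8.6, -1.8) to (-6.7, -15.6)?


dx=-15.3, dy=-13.8
d^2 = (-15.3)^2 + (-13.8)^2 = 424.53
d = sqrt(424.53) = 20.6041

20.6041


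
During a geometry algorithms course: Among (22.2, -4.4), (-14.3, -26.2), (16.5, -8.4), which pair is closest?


d(P0,P1) = 42.5146, d(P0,P2) = 6.9635, d(P1,P2) = 35.5736
Closest: P0 and P2

Closest pair: (22.2, -4.4) and (16.5, -8.4), distance = 6.9635


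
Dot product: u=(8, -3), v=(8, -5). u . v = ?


u . v = u_x*v_x + u_y*v_y = 8*8 + (-3)*(-5)
= 64 + 15 = 79

79


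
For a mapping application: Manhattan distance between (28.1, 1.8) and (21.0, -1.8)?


|28.1-21| + |1.8-(-1.8)| = 7.1 + 3.6 = 10.7

10.7


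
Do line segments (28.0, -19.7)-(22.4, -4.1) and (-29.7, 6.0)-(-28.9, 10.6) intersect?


Cross products: d1=-285.98, d2=-247.74, d3=756.2, d4=717.96
d1*d2 < 0 and d3*d4 < 0? no

No, they don't intersect


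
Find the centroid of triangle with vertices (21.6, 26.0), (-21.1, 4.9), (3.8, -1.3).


Centroid = ((x_A+x_B+x_C)/3, (y_A+y_B+y_C)/3)
= ((21.6+(-21.1)+3.8)/3, (26+4.9+(-1.3))/3)
= (1.4333, 9.8667)

(1.4333, 9.8667)


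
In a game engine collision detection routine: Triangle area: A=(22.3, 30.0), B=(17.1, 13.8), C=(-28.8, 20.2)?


Area = |x_A(y_B-y_C) + x_B(y_C-y_A) + x_C(y_A-y_B)|/2
= |(-142.72) + (-167.58) + (-466.56)|/2
= 776.86/2 = 388.43

388.43


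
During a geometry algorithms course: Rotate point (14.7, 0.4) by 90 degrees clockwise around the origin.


90° CW: (x,y) -> (y, -x)
(14.7,0.4) -> (0.4, -14.7)

(0.4, -14.7)


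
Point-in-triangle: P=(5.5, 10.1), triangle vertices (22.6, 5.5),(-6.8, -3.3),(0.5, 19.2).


Cross products: AB x AP = -285.72, BC x BP = -178.93, CA x CP = -132.61
All same sign? yes

Yes, inside


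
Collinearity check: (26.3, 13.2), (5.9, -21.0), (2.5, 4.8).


Cross product: (5.9-26.3)*(4.8-13.2) - ((-21)-13.2)*(2.5-26.3)
= -642.6

No, not collinear


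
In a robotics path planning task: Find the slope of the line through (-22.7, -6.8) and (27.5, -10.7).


slope = (y2-y1)/(x2-x1) = ((-10.7)-(-6.8))/(27.5-(-22.7)) = (-3.9)/50.2 = -0.0777

-0.0777


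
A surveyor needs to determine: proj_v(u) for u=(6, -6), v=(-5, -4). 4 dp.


u.v = -6, |v| = sqrt(41) = 6.4031
Scalar projection = u.v / |v| = -6 / sqrt(41) = -0.937

-0.937


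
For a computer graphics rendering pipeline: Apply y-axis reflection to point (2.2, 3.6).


Reflection over y-axis: (x,y) -> (-x,y)
(2.2, 3.6) -> (-2.2, 3.6)

(-2.2, 3.6)


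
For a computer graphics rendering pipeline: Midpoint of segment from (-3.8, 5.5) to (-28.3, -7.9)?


M = (((-3.8)+(-28.3))/2, (5.5+(-7.9))/2)
= (-16.05, -1.2)

(-16.05, -1.2)
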